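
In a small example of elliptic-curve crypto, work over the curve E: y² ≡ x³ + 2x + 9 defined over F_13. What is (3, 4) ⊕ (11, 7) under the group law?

(3, 4) + (11, 7). λ = (7 - 4)/(11 - 3) ≡ 3/8 mod 13. 8⁻¹ ≡ 5 (mod 13) since 8·5 = 40 ≡ 1, so λ ≡ 2.
  x = λ² - 3 - 11 = 4 - 14 ≡ 3; y = λ·(3 - 3) - 4 ≡ 9. → (3, 9)

(3, 9)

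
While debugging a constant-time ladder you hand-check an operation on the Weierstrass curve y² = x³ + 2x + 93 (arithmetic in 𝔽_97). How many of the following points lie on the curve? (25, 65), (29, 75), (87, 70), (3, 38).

(25, 65): 65² ≡ 54, rhs ≡ 54 → on.
(29, 75): 75² ≡ 96, rhs ≡ 96 → on.
(87, 70): 70² ≡ 50, rhs ≡ 43 → off.
(3, 38): 38² ≡ 86, rhs ≡ 29 → off.

2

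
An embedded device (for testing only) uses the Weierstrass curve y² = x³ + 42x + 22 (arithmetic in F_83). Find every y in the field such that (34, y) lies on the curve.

1, 82

x³ + 42x + 22 = 40754 ≡ 1 (mod 83).
Square roots of 1 mod 83: 1 and 82 (since 1² = 1 ≡ 1).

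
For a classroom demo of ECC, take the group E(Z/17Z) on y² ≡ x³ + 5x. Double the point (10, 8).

tangent at (10, 8): λ = (3·10² + 5)/(2·8) ≡ 16/16. 16⁻¹ ≡ 16 (mod 17) since 16·16 = 256 ≡ 1, so λ ≡ 16·16 ≡ 1.
  x = λ² - 10 - 10 = 1 - 20 ≡ 15; y = λ·(10 - 15) - 8 ≡ 4. → (15, 4)

(15, 4)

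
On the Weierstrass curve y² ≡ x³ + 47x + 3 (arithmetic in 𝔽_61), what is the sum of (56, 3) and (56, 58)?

O

The two points share x = 56 and their y-coordinates satisfy 3 + 58 ≡ 0 (mod 61), so they are inverses. Their sum is ∞.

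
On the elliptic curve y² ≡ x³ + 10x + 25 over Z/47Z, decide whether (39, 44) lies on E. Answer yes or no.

y² = 44² ≡ 9; x³ + 10x + 25 = 59734 ≡ 44 (mod 47). 9 ≠ 44.

no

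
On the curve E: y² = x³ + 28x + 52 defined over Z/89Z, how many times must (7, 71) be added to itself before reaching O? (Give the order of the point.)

5

2P: tangent at (7, 71): λ = (3·7² + 28)/(2·71) ≡ 86/53. 53⁻¹ ≡ 42 (mod 89) since 53·42 = 2226 ≡ 1, so λ ≡ 86·42 ≡ 52.
  x = λ² - 7 - 7 = 2704 - 14 ≡ 20; y = λ·(7 - 20) - 71 ≡ 54. → (20, 54)
3P: (20, 54) + (7, 71). λ = (71 - 54)/(7 - 20) ≡ 17/76 mod 89. 76⁻¹ ≡ 41 (mod 89) since 76·41 = 3116 ≡ 1, so λ ≡ 74.
  x = λ² - 20 - 7 = 5476 - 27 ≡ 20; y = λ·(20 - 20) - 54 ≡ 35. → (20, 35)
4P: (20, 35) + (7, 71). λ = (71 - 35)/(7 - 20) ≡ 36/76 mod 89. 76⁻¹ ≡ 41 (mod 89), so λ ≡ 52.
  x = λ² - 20 - 7 = 2704 - 27 ≡ 7; y = λ·(20 - 7) - 35 ≡ 18. → (7, 18)
5P: (7, 18) + (7, 71): same x and y₁ ≡ -y₂, so the sum is O.
5P = O, so the order is 5.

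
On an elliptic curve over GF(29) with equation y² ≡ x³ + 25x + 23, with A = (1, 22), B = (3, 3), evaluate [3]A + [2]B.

(0, 20)

First 3A:
Repeated addition: build up to 3A.
2A: tangent at (1, 22): λ = (3·1² + 25)/(2·22) ≡ 28/15. 15⁻¹ ≡ 2 (mod 29), so λ ≡ 28·2 ≡ 27.
  x = λ² - 1 - 1 = 729 - 2 ≡ 2; y = λ·(1 - 2) - 22 ≡ 9. → (2, 9)
3A: (2, 9) + (1, 22). λ = (22 - 9)/(1 - 2) ≡ 13/28 mod 29. 28⁻¹ ≡ 28 (mod 29), so λ ≡ 16.
  x = λ² - 2 - 1 = 256 - 3 ≡ 21; y = λ·(2 - 21) - 9 ≡ 6. → (21, 6)
3A = (21, 6).
Next 2B:
Repeated addition: build up to 2B.
2B: tangent at (3, 3): λ = (3·3² + 25)/(2·3) ≡ 23/6. 6⁻¹ ≡ 5 (mod 29) since 6·5 = 30 ≡ 1, so λ ≡ 23·5 ≡ 28.
  x = λ² - 3 - 3 = 784 - 6 ≡ 24; y = λ·(3 - 24) - 3 ≡ 18. → (24, 18)
2B = (24, 18).
Finally 3A + 2B:
(21, 6) + (24, 18). λ = (18 - 6)/(24 - 21) ≡ 12/3 mod 29. 3⁻¹ ≡ 10 (mod 29), so λ ≡ 4.
  x = λ² - 21 - 24 = 16 - 45 ≡ 0; y = λ·(21 - 0) - 6 ≡ 20. → (0, 20)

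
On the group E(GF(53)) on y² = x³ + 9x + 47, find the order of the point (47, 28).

2P: tangent at (47, 28): λ = (3·47² + 9)/(2·28) ≡ 11/3. 3⁻¹ ≡ 18 (mod 53), so λ ≡ 11·18 ≡ 39.
  x = λ² - 47 - 47 = 1521 - 94 ≡ 49; y = λ·(47 - 49) - 28 ≡ 0. → (49, 0)
3P: (49, 0) + (47, 28). λ = (28 - 0)/(47 - 49) ≡ 28/51 mod 53. 51⁻¹ ≡ 26 (mod 53), so λ ≡ 39.
  x = λ² - 49 - 47 = 1521 - 96 ≡ 47; y = λ·(49 - 47) - 0 ≡ 25. → (47, 25)
4P: (47, 25) + (47, 28): same x and y₁ ≡ -y₂, so the sum is 𝒪.
4P = 𝒪, so the order is 4.

4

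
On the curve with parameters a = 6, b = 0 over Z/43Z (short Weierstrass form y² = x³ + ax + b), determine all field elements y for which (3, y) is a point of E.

x³ + 6x + 0 = 45 ≡ 2 (mod 43).
2 is a non-residue mod 43; no y exists.

none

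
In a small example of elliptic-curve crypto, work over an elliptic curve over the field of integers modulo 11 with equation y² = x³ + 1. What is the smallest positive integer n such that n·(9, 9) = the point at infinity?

12

2P: tangent at (9, 9): λ = (3·9² + 0)/(2·9) ≡ 1/7. 7⁻¹ ≡ 8 (mod 11) since 7·8 = 56 ≡ 1, so λ ≡ 1·8 ≡ 8.
  x = λ² - 9 - 9 = 64 - 18 ≡ 2; y = λ·(9 - 2) - 9 ≡ 3. → (2, 3)
3P: (2, 3) + (9, 9). λ = (9 - 3)/(9 - 2) ≡ 6/7 mod 11. 7⁻¹ ≡ 8 (mod 11) since 7·8 = 56 ≡ 1, so λ ≡ 4.
  x = λ² - 2 - 9 = 16 - 11 ≡ 5; y = λ·(2 - 5) - 3 ≡ 7. → (5, 7)
4P: (5, 7) + (9, 9). λ = (9 - 7)/(9 - 5) ≡ 2/4 mod 11. 4⁻¹ ≡ 3 (mod 11), so λ ≡ 6.
  x = λ² - 5 - 9 = 36 - 14 ≡ 0; y = λ·(5 - 0) - 7 ≡ 1. → (0, 1)
5P: (0, 1) + (9, 9). λ = (9 - 1)/(9 - 0) ≡ 8/9 mod 11. 9⁻¹ ≡ 5 (mod 11) since 9·5 = 45 ≡ 1, so λ ≡ 7.
  x = λ² - 0 - 9 = 49 - 9 ≡ 7; y = λ·(0 - 7) - 1 ≡ 5. → (7, 5)
6P: (7, 5) + (9, 9). λ = (9 - 5)/(9 - 7) ≡ 4/2 mod 11. 2⁻¹ ≡ 6 (mod 11) since 2·6 = 12 ≡ 1, so λ ≡ 2.
  x = λ² - 7 - 9 = 4 - 16 ≡ 10; y = λ·(7 - 10) - 5 ≡ 0. → (10, 0)
7P: (10, 0) + (9, 9). λ = (9 - 0)/(9 - 10) ≡ 9/10 mod 11. 10⁻¹ ≡ 10 (mod 11), so λ ≡ 2.
  x = λ² - 10 - 9 = 4 - 19 ≡ 7; y = λ·(10 - 7) - 0 ≡ 6. → (7, 6)
8P: (7, 6) + (9, 9). λ = (9 - 6)/(9 - 7) ≡ 3/2 mod 11. 2⁻¹ ≡ 6 (mod 11), so λ ≡ 7.
  x = λ² - 7 - 9 = 49 - 16 ≡ 0; y = λ·(7 - 0) - 6 ≡ 10. → (0, 10)
9P: (0, 10) + (9, 9). λ = (9 - 10)/(9 - 0) ≡ 10/9 mod 11. 9⁻¹ ≡ 5 (mod 11), so λ ≡ 6.
  x = λ² - 0 - 9 = 36 - 9 ≡ 5; y = λ·(0 - 5) - 10 ≡ 4. → (5, 4)
10P: (5, 4) + (9, 9). λ = (9 - 4)/(9 - 5) ≡ 5/4 mod 11. 4⁻¹ ≡ 3 (mod 11) since 4·3 = 12 ≡ 1, so λ ≡ 4.
  x = λ² - 5 - 9 = 16 - 14 ≡ 2; y = λ·(5 - 2) - 4 ≡ 8. → (2, 8)
11P: (2, 8) + (9, 9). λ = (9 - 8)/(9 - 2) ≡ 1/7 mod 11. 7⁻¹ ≡ 8 (mod 11) since 7·8 = 56 ≡ 1, so λ ≡ 8.
  x = λ² - 2 - 9 = 64 - 11 ≡ 9; y = λ·(2 - 9) - 8 ≡ 2. → (9, 2)
12P: (9, 2) + (9, 9): same x and y₁ ≡ -y₂, so the sum is the point at infinity.
12P = the point at infinity, so the order is 12.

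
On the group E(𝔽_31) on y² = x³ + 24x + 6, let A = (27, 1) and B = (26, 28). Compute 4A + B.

(26, 28)

First 4A:
Double-and-add on 4 = (100)₂. Start with A = (27, 1) for the leading 1-bit.
double: tangent at (27, 1): λ = (3·27² + 24)/(2·1) ≡ 10/2. 2⁻¹ ≡ 16 (mod 31) since 2·16 = 32 ≡ 1, so λ ≡ 10·16 ≡ 5.
  x = λ² - 27 - 27 = 25 - 54 ≡ 2; y = λ·(27 - 2) - 1 ≡ 0. → (2, 0)
double: (2, 0) + (2, 0): same x and y₁ ≡ -y₂, so the sum is 𝒪.
4A = 𝒪.
Finally 4A + B:
𝒪 + (26, 28) = (26, 28) (identity).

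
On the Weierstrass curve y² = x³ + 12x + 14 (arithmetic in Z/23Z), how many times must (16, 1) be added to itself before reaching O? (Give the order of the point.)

2P: tangent at (16, 1): λ = (3·16² + 12)/(2·1) ≡ 21/2. 2⁻¹ ≡ 12 (mod 23) since 2·12 = 24 ≡ 1, so λ ≡ 21·12 ≡ 22.
  x = λ² - 16 - 16 = 484 - 32 ≡ 15; y = λ·(16 - 15) - 1 ≡ 21. → (15, 21)
3P: (15, 21) + (16, 1). λ = (1 - 21)/(16 - 15) ≡ 3/1 mod 23. 1⁻¹ ≡ 1 (mod 23), so λ ≡ 3.
  x = λ² - 15 - 16 = 9 - 31 ≡ 1; y = λ·(15 - 1) - 21 ≡ 21. → (1, 21)
4P: (1, 21) + (16, 1). λ = (1 - 21)/(16 - 1) ≡ 3/15 mod 23. 15⁻¹ ≡ 20 (mod 23) since 15·20 = 300 ≡ 1, so λ ≡ 14.
  x = λ² - 1 - 16 = 196 - 17 ≡ 18; y = λ·(1 - 18) - 21 ≡ 17. → (18, 17)
5P: (18, 17) + (16, 1). λ = (1 - 17)/(16 - 18) ≡ 7/21 mod 23. 21⁻¹ ≡ 11 (mod 23), so λ ≡ 8.
  x = λ² - 18 - 16 = 64 - 34 ≡ 7; y = λ·(18 - 7) - 17 ≡ 2. → (7, 2)
6P: (7, 2) + (16, 1). λ = (1 - 2)/(16 - 7) ≡ 22/9 mod 23. 9⁻¹ ≡ 18 (mod 23), so λ ≡ 5.
  x = λ² - 7 - 16 = 25 - 23 ≡ 2; y = λ·(7 - 2) - 2 ≡ 0. → (2, 0)
7P: (2, 0) + (16, 1). λ = (1 - 0)/(16 - 2) ≡ 1/14 mod 23. 14⁻¹ ≡ 5 (mod 23) since 14·5 = 70 ≡ 1, so λ ≡ 5.
  x = λ² - 2 - 16 = 25 - 18 ≡ 7; y = λ·(2 - 7) - 0 ≡ 21. → (7, 21)
8P: (7, 21) + (16, 1). λ = (1 - 21)/(16 - 7) ≡ 3/9 mod 23. 9⁻¹ ≡ 18 (mod 23), so λ ≡ 8.
  x = λ² - 7 - 16 = 64 - 23 ≡ 18; y = λ·(7 - 18) - 21 ≡ 6. → (18, 6)
9P: (18, 6) + (16, 1). λ = (1 - 6)/(16 - 18) ≡ 18/21 mod 23. 21⁻¹ ≡ 11 (mod 23) since 21·11 = 231 ≡ 1, so λ ≡ 14.
  x = λ² - 18 - 16 = 196 - 34 ≡ 1; y = λ·(18 - 1) - 6 ≡ 2. → (1, 2)
10P: (1, 2) + (16, 1). λ = (1 - 2)/(16 - 1) ≡ 22/15 mod 23. 15⁻¹ ≡ 20 (mod 23), so λ ≡ 3.
  x = λ² - 1 - 16 = 9 - 17 ≡ 15; y = λ·(1 - 15) - 2 ≡ 2. → (15, 2)
11P: (15, 2) + (16, 1). λ = (1 - 2)/(16 - 15) ≡ 22/1 mod 23. 1⁻¹ ≡ 1 (mod 23), so λ ≡ 22.
  x = λ² - 15 - 16 = 484 - 31 ≡ 16; y = λ·(15 - 16) - 2 ≡ 22. → (16, 22)
12P: (16, 22) + (16, 1): same x and y₁ ≡ -y₂, so the sum is O.
12P = O, so the order is 12.

12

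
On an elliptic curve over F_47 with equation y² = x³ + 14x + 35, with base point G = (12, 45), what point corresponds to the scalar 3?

Repeated addition: build up to 3G.
2G: tangent at (12, 45): λ = (3·12² + 14)/(2·45) ≡ 23/43. 43⁻¹ ≡ 35 (mod 47) since 43·35 = 1505 ≡ 1, so λ ≡ 23·35 ≡ 6.
  x = λ² - 12 - 12 = 36 - 24 ≡ 12; y = λ·(12 - 12) - 45 ≡ 2. → (12, 2)
3G: (12, 2) + (12, 45): same x and y₁ ≡ -y₂, so the sum is O.

O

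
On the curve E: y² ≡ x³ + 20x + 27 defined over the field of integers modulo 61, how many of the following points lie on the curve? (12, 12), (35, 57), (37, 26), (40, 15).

0

(12, 12): 12² ≡ 22, rhs ≡ 43 → off.
(35, 57): 57² ≡ 16, rhs ≡ 48 → off.
(37, 26): 26² ≡ 5, rhs ≡ 58 → off.
(40, 15): 15² ≡ 42, rhs ≡ 45 → off.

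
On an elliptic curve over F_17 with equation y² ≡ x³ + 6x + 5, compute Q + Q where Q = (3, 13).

tangent at (3, 13): λ = (3·3² + 6)/(2·13) ≡ 16/9. 9⁻¹ ≡ 2 (mod 17), so λ ≡ 16·2 ≡ 15.
  x = λ² - 3 - 3 = 225 - 6 ≡ 15; y = λ·(3 - 15) - 13 ≡ 11. → (15, 11)

(15, 11)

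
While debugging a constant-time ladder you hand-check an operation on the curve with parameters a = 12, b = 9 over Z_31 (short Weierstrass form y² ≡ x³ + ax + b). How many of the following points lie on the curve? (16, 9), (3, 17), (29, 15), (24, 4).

4

(16, 9): 9² ≡ 19, rhs ≡ 19 → on.
(3, 17): 17² ≡ 10, rhs ≡ 10 → on.
(29, 15): 15² ≡ 8, rhs ≡ 8 → on.
(24, 4): 4² ≡ 16, rhs ≡ 16 → on.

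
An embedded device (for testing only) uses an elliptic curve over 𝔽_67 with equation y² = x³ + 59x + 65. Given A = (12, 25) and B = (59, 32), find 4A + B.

First 4A:
Double-and-add on 4 = (100)₂. Start with A = (12, 25) for the leading 1-bit.
double: tangent at (12, 25): λ = (3·12² + 59)/(2·25) ≡ 22/50. 50⁻¹ ≡ 63 (mod 67), so λ ≡ 22·63 ≡ 46.
  x = λ² - 12 - 12 = 2116 - 24 ≡ 15; y = λ·(12 - 15) - 25 ≡ 38. → (15, 38)
double: tangent at (15, 38): λ = (3·15² + 59)/(2·38) ≡ 64/9. 9⁻¹ ≡ 15 (mod 67), so λ ≡ 64·15 ≡ 22.
  x = λ² - 15 - 15 = 484 - 30 ≡ 52; y = λ·(15 - 52) - 38 ≡ 19. → (52, 19)
4A = (52, 19).
Finally 4A + B:
(52, 19) + (59, 32). λ = (32 - 19)/(59 - 52) ≡ 13/7 mod 67. 7⁻¹ ≡ 48 (mod 67), so λ ≡ 21.
  x = λ² - 52 - 59 = 441 - 111 ≡ 62; y = λ·(52 - 62) - 19 ≡ 39. → (62, 39)

(62, 39)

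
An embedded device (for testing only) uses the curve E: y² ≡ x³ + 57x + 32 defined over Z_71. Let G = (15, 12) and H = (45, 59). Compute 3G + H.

First 3G:
Repeated addition: build up to 3G.
2G: tangent at (15, 12): λ = (3·15² + 57)/(2·12) ≡ 22/24. 24⁻¹ ≡ 3 (mod 71) since 24·3 = 72 ≡ 1, so λ ≡ 22·3 ≡ 66.
  x = λ² - 15 - 15 = 4356 - 30 ≡ 66; y = λ·(15 - 66) - 12 ≡ 30. → (66, 30)
3G: (66, 30) + (15, 12). λ = (12 - 30)/(15 - 66) ≡ 53/20 mod 71. 20⁻¹ ≡ 32 (mod 71) since 20·32 = 640 ≡ 1, so λ ≡ 63.
  x = λ² - 66 - 15 = 3969 - 81 ≡ 54; y = λ·(66 - 54) - 30 ≡ 16. → (54, 16)
3G = (54, 16).
Finally 3G + H:
(54, 16) + (45, 59). λ = (59 - 16)/(45 - 54) ≡ 43/62 mod 71. 62⁻¹ ≡ 63 (mod 71) since 62·63 = 3906 ≡ 1, so λ ≡ 11.
  x = λ² - 54 - 45 = 121 - 99 ≡ 22; y = λ·(54 - 22) - 16 ≡ 52. → (22, 52)

(22, 52)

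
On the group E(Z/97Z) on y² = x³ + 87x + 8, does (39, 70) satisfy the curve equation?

y² = 70² ≡ 50; x³ + 87x + 8 = 62720 ≡ 58 (mod 97). 50 ≠ 58.

no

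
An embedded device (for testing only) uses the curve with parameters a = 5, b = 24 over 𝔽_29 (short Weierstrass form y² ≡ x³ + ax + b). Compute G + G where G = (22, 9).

tangent at (22, 9): λ = (3·22² + 5)/(2·9) ≡ 7/18. 18⁻¹ ≡ 21 (mod 29), so λ ≡ 7·21 ≡ 2.
  x = λ² - 22 - 22 = 4 - 44 ≡ 18; y = λ·(22 - 18) - 9 ≡ 28. → (18, 28)

(18, 28)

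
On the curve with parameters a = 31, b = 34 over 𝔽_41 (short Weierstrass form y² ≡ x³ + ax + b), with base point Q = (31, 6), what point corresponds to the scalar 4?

(11, 36)

Double-and-add on 4 = (100)₂. Start with Q = (31, 6) for the leading 1-bit.
double: tangent at (31, 6): λ = (3·31² + 31)/(2·6) ≡ 3/12. 12⁻¹ ≡ 24 (mod 41), so λ ≡ 3·24 ≡ 31.
  x = λ² - 31 - 31 = 961 - 62 ≡ 38; y = λ·(31 - 38) - 6 ≡ 23. → (38, 23)
double: tangent at (38, 23): λ = (3·38² + 31)/(2·23) ≡ 17/5. 5⁻¹ ≡ 33 (mod 41) since 5·33 = 165 ≡ 1, so λ ≡ 17·33 ≡ 28.
  x = λ² - 38 - 38 = 784 - 76 ≡ 11; y = λ·(38 - 11) - 23 ≡ 36. → (11, 36)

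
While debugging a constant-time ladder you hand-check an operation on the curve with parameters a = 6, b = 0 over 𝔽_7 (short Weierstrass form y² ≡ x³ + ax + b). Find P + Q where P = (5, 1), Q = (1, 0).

(5, 1) + (1, 0). λ = (0 - 1)/(1 - 5) ≡ 6/3 mod 7. 3⁻¹ ≡ 5 (mod 7), so λ ≡ 2.
  x = λ² - 5 - 1 = 4 - 6 ≡ 5; y = λ·(5 - 5) - 1 ≡ 6. → (5, 6)

(5, 6)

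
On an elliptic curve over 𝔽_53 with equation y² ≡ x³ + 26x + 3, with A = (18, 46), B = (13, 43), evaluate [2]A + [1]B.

First 2A:
Repeated addition: build up to 2A.
2A: tangent at (18, 46): λ = (3·18² + 26)/(2·46) ≡ 44/39. 39⁻¹ ≡ 34 (mod 53), so λ ≡ 44·34 ≡ 12.
  x = λ² - 18 - 18 = 144 - 36 ≡ 2; y = λ·(18 - 2) - 46 ≡ 40. → (2, 40)
2A = (2, 40).
Finally 2A + B:
(2, 40) + (13, 43). λ = (43 - 40)/(13 - 2) ≡ 3/11 mod 53. 11⁻¹ ≡ 29 (mod 53) since 11·29 = 319 ≡ 1, so λ ≡ 34.
  x = λ² - 2 - 13 = 1156 - 15 ≡ 28; y = λ·(2 - 28) - 40 ≡ 30. → (28, 30)

(28, 30)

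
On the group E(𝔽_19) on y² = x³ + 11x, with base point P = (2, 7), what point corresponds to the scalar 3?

(18, 8)

Repeated addition: build up to 3P.
2P: tangent at (2, 7): λ = (3·2² + 11)/(2·7) ≡ 4/14. 14⁻¹ ≡ 15 (mod 19), so λ ≡ 4·15 ≡ 3.
  x = λ² - 2 - 2 = 9 - 4 ≡ 5; y = λ·(2 - 5) - 7 ≡ 3. → (5, 3)
3P: (5, 3) + (2, 7). λ = (7 - 3)/(2 - 5) ≡ 4/16 mod 19. 16⁻¹ ≡ 6 (mod 19), so λ ≡ 5.
  x = λ² - 5 - 2 = 25 - 7 ≡ 18; y = λ·(5 - 18) - 3 ≡ 8. → (18, 8)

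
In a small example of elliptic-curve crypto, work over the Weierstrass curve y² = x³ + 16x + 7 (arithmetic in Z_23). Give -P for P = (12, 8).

(12, 15)

-(12, 8) = (12, -8 mod 23) = (12, 15).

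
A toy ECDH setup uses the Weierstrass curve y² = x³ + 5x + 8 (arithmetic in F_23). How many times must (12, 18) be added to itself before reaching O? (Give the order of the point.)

8

2P: tangent at (12, 18): λ = (3·12² + 5)/(2·18) ≡ 0/13. 13⁻¹ ≡ 16 (mod 23), so λ ≡ 0·16 ≡ 0.
  x = λ² - 12 - 12 = 0 - 24 ≡ 22; y = λ·(12 - 22) - 18 ≡ 5. → (22, 5)
3P: (22, 5) + (12, 18). λ = (18 - 5)/(12 - 22) ≡ 13/13 mod 23. 13⁻¹ ≡ 16 (mod 23) since 13·16 = 208 ≡ 1, so λ ≡ 1.
  x = λ² - 22 - 12 = 1 - 34 ≡ 13; y = λ·(22 - 13) - 5 ≡ 4. → (13, 4)
4P: (13, 4) + (12, 18). λ = (18 - 4)/(12 - 13) ≡ 14/22 mod 23. 22⁻¹ ≡ 22 (mod 23) since 22·22 = 484 ≡ 1, so λ ≡ 9.
  x = λ² - 13 - 12 = 81 - 25 ≡ 10; y = λ·(13 - 10) - 4 ≡ 0. → (10, 0)
5P: (10, 0) + (12, 18). λ = (18 - 0)/(12 - 10) ≡ 18/2 mod 23. 2⁻¹ ≡ 12 (mod 23), so λ ≡ 9.
  x = λ² - 10 - 12 = 81 - 22 ≡ 13; y = λ·(10 - 13) - 0 ≡ 19. → (13, 19)
6P: (13, 19) + (12, 18). λ = (18 - 19)/(12 - 13) ≡ 22/22 mod 23. 22⁻¹ ≡ 22 (mod 23) since 22·22 = 484 ≡ 1, so λ ≡ 1.
  x = λ² - 13 - 12 = 1 - 25 ≡ 22; y = λ·(13 - 22) - 19 ≡ 18. → (22, 18)
7P: (22, 18) + (12, 18). λ = (18 - 18)/(12 - 22) ≡ 0/13 mod 23. 13⁻¹ ≡ 16 (mod 23), so λ ≡ 0.
  x = λ² - 22 - 12 = 0 - 34 ≡ 12; y = λ·(22 - 12) - 18 ≡ 5. → (12, 5)
8P: (12, 5) + (12, 18): same x and y₁ ≡ -y₂, so the sum is O.
8P = O, so the order is 8.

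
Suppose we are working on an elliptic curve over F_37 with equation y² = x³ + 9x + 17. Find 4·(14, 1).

Write G = (14, 1).
Repeated addition: build up to 4G.
2G: tangent at (14, 1): λ = (3·14² + 9)/(2·1) ≡ 5/2. 2⁻¹ ≡ 19 (mod 37), so λ ≡ 5·19 ≡ 21.
  x = λ² - 14 - 14 = 441 - 28 ≡ 6; y = λ·(14 - 6) - 1 ≡ 19. → (6, 19)
3G: (6, 19) + (14, 1). λ = (1 - 19)/(14 - 6) ≡ 19/8 mod 37. 8⁻¹ ≡ 14 (mod 37) since 8·14 = 112 ≡ 1, so λ ≡ 7.
  x = λ² - 6 - 14 = 49 - 20 ≡ 29; y = λ·(6 - 29) - 19 ≡ 5. → (29, 5)
4G: (29, 5) + (14, 1). λ = (1 - 5)/(14 - 29) ≡ 33/22 mod 37. 22⁻¹ ≡ 32 (mod 37), so λ ≡ 20.
  x = λ² - 29 - 14 = 400 - 43 ≡ 24; y = λ·(29 - 24) - 5 ≡ 21. → (24, 21)

(24, 21)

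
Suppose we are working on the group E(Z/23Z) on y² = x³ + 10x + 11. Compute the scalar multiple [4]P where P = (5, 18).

O

Double-and-add on 4 = (100)₂. Start with P = (5, 18) for the leading 1-bit.
double: tangent at (5, 18): λ = (3·5² + 10)/(2·18) ≡ 16/13. 13⁻¹ ≡ 16 (mod 23), so λ ≡ 16·16 ≡ 3.
  x = λ² - 5 - 5 = 9 - 10 ≡ 22; y = λ·(5 - 22) - 18 ≡ 0. → (22, 0)
double: (22, 0) + (22, 0): same x and y₁ ≡ -y₂, so the sum is ∞.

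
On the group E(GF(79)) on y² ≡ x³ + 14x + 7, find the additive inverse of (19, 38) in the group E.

-(19, 38) = (19, -38 mod 79) = (19, 41).

(19, 41)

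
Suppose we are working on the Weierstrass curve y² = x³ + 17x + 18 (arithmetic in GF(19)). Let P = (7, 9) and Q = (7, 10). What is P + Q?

O

The two points share x = 7 and their y-coordinates satisfy 9 + 10 ≡ 0 (mod 19), so they are inverses. Their sum is O.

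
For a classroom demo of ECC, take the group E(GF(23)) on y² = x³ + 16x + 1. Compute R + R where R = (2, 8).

(12, 9)

tangent at (2, 8): λ = (3·2² + 16)/(2·8) ≡ 5/16. 16⁻¹ ≡ 13 (mod 23) since 16·13 = 208 ≡ 1, so λ ≡ 5·13 ≡ 19.
  x = λ² - 2 - 2 = 361 - 4 ≡ 12; y = λ·(2 - 12) - 8 ≡ 9. → (12, 9)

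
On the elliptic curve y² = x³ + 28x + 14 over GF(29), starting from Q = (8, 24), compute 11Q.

(11, 0)

Double-and-add on 11 = (1011)₂. Start with Q = (8, 24) for the leading 1-bit.
double: tangent at (8, 24): λ = (3·8² + 28)/(2·24) ≡ 17/19. 19⁻¹ ≡ 26 (mod 29), so λ ≡ 17·26 ≡ 7.
  x = λ² - 8 - 8 = 49 - 16 ≡ 4; y = λ·(8 - 4) - 24 ≡ 4. → (4, 4)
double: tangent at (4, 4): λ = (3·4² + 28)/(2·4) ≡ 18/8. 8⁻¹ ≡ 11 (mod 29) since 8·11 = 88 ≡ 1, so λ ≡ 18·11 ≡ 24.
  x = λ² - 4 - 4 = 576 - 8 ≡ 17; y = λ·(4 - 17) - 4 ≡ 3. → (17, 3)
add Q: (17, 3) + (8, 24). λ = (24 - 3)/(8 - 17) ≡ 21/20 mod 29. 20⁻¹ ≡ 16 (mod 29) since 20·16 = 320 ≡ 1, so λ ≡ 17.
  x = λ² - 17 - 8 = 289 - 25 ≡ 3; y = λ·(17 - 3) - 3 ≡ 3. → (3, 3)
double: tangent at (3, 3): λ = (3·3² + 28)/(2·3) ≡ 26/6. 6⁻¹ ≡ 5 (mod 29) since 6·5 = 30 ≡ 1, so λ ≡ 26·5 ≡ 14.
  x = λ² - 3 - 3 = 196 - 6 ≡ 16; y = λ·(3 - 16) - 3 ≡ 18. → (16, 18)
add Q: (16, 18) + (8, 24). λ = (24 - 18)/(8 - 16) ≡ 6/21 mod 29. 21⁻¹ ≡ 18 (mod 29), so λ ≡ 21.
  x = λ² - 16 - 8 = 441 - 24 ≡ 11; y = λ·(16 - 11) - 18 ≡ 0. → (11, 0)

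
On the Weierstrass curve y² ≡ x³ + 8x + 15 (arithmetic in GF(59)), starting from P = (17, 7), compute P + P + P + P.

(8, 1)

Repeated addition: build up to 4P.
2P: tangent at (17, 7): λ = (3·17² + 8)/(2·7) ≡ 49/14. 14⁻¹ ≡ 38 (mod 59) since 14·38 = 532 ≡ 1, so λ ≡ 49·38 ≡ 33.
  x = λ² - 17 - 17 = 1089 - 34 ≡ 52; y = λ·(17 - 52) - 7 ≡ 18. → (52, 18)
3P: (52, 18) + (17, 7). λ = (7 - 18)/(17 - 52) ≡ 48/24 mod 59. 24⁻¹ ≡ 32 (mod 59), so λ ≡ 2.
  x = λ² - 52 - 17 = 4 - 69 ≡ 53; y = λ·(52 - 53) - 18 ≡ 39. → (53, 39)
4P: (53, 39) + (17, 7). λ = (7 - 39)/(17 - 53) ≡ 27/23 mod 59. 23⁻¹ ≡ 18 (mod 59), so λ ≡ 14.
  x = λ² - 53 - 17 = 196 - 70 ≡ 8; y = λ·(53 - 8) - 39 ≡ 1. → (8, 1)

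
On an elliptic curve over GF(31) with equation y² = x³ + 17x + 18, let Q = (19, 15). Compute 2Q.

(1, 25)

tangent at (19, 15): λ = (3·19² + 17)/(2·15) ≡ 15/30. 30⁻¹ ≡ 30 (mod 31) since 30·30 = 900 ≡ 1, so λ ≡ 15·30 ≡ 16.
  x = λ² - 19 - 19 = 256 - 38 ≡ 1; y = λ·(19 - 1) - 15 ≡ 25. → (1, 25)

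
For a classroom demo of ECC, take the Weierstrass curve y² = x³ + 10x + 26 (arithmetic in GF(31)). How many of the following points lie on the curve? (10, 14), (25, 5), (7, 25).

2

(10, 14): 14² ≡ 10, rhs ≡ 10 → on.
(25, 5): 5² ≡ 25, rhs ≡ 29 → off.
(7, 25): 25² ≡ 5, rhs ≡ 5 → on.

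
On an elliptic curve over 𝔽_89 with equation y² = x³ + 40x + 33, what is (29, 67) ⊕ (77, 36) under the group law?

(29, 67) + (77, 36). λ = (36 - 67)/(77 - 29) ≡ 58/48 mod 89. 48⁻¹ ≡ 13 (mod 89) since 48·13 = 624 ≡ 1, so λ ≡ 42.
  x = λ² - 29 - 77 = 1764 - 106 ≡ 56; y = λ·(29 - 56) - 67 ≡ 45. → (56, 45)

(56, 45)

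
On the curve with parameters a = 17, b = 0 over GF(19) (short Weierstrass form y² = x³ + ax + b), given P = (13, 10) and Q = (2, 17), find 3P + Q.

(5, 18)

First 3P:
Repeated addition: build up to 3P.
2P: tangent at (13, 10): λ = (3·13² + 17)/(2·10) ≡ 11/1. 1⁻¹ ≡ 1 (mod 19), so λ ≡ 11·1 ≡ 11.
  x = λ² - 13 - 13 = 121 - 26 ≡ 0; y = λ·(13 - 0) - 10 ≡ 0. → (0, 0)
3P: (0, 0) + (13, 10). λ = (10 - 0)/(13 - 0) ≡ 10/13 mod 19. 13⁻¹ ≡ 3 (mod 19) since 13·3 = 39 ≡ 1, so λ ≡ 11.
  x = λ² - 0 - 13 = 121 - 13 ≡ 13; y = λ·(0 - 13) - 0 ≡ 9. → (13, 9)
3P = (13, 9).
Finally 3P + Q:
(13, 9) + (2, 17). λ = (17 - 9)/(2 - 13) ≡ 8/8 mod 19. 8⁻¹ ≡ 12 (mod 19), so λ ≡ 1.
  x = λ² - 13 - 2 = 1 - 15 ≡ 5; y = λ·(13 - 5) - 9 ≡ 18. → (5, 18)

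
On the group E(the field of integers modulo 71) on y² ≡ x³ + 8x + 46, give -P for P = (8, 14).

-(8, 14) = (8, -14 mod 71) = (8, 57).

(8, 57)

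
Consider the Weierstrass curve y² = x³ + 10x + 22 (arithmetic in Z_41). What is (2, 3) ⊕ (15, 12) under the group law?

(32, 33)

(2, 3) + (15, 12). λ = (12 - 3)/(15 - 2) ≡ 9/13 mod 41. 13⁻¹ ≡ 19 (mod 41), so λ ≡ 7.
  x = λ² - 2 - 15 = 49 - 17 ≡ 32; y = λ·(2 - 32) - 3 ≡ 33. → (32, 33)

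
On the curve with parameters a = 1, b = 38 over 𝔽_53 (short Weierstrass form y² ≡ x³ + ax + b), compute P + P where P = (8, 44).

(0, 41)

tangent at (8, 44): λ = (3·8² + 1)/(2·44) ≡ 34/35. 35⁻¹ ≡ 50 (mod 53), so λ ≡ 34·50 ≡ 4.
  x = λ² - 8 - 8 = 16 - 16 ≡ 0; y = λ·(8 - 0) - 44 ≡ 41. → (0, 41)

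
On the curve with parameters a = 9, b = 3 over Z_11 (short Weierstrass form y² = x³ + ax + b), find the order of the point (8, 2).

2P: tangent at (8, 2): λ = (3·8² + 9)/(2·2) ≡ 3/4. 4⁻¹ ≡ 3 (mod 11) since 4·3 = 12 ≡ 1, so λ ≡ 3·3 ≡ 9.
  x = λ² - 8 - 8 = 81 - 16 ≡ 10; y = λ·(8 - 10) - 2 ≡ 2. → (10, 2)
3P: (10, 2) + (8, 2). λ = (2 - 2)/(8 - 10) ≡ 0/9 mod 11. 9⁻¹ ≡ 5 (mod 11), so λ ≡ 0.
  x = λ² - 10 - 8 = 0 - 18 ≡ 4; y = λ·(10 - 4) - 2 ≡ 9. → (4, 9)
4P: (4, 9) + (8, 2). λ = (2 - 9)/(8 - 4) ≡ 4/4 mod 11. 4⁻¹ ≡ 3 (mod 11), so λ ≡ 1.
  x = λ² - 4 - 8 = 1 - 12 ≡ 0; y = λ·(4 - 0) - 9 ≡ 6. → (0, 6)
5P: (0, 6) + (8, 2). λ = (2 - 6)/(8 - 0) ≡ 7/8 mod 11. 8⁻¹ ≡ 7 (mod 11), so λ ≡ 5.
  x = λ² - 0 - 8 = 25 - 8 ≡ 6; y = λ·(0 - 6) - 6 ≡ 8. → (6, 8)
6P: (6, 8) + (8, 2). λ = (2 - 8)/(8 - 6) ≡ 5/2 mod 11. 2⁻¹ ≡ 6 (mod 11), so λ ≡ 8.
  x = λ² - 6 - 8 = 64 - 14 ≡ 6; y = λ·(6 - 6) - 8 ≡ 3. → (6, 3)
7P: (6, 3) + (8, 2). λ = (2 - 3)/(8 - 6) ≡ 10/2 mod 11. 2⁻¹ ≡ 6 (mod 11) since 2·6 = 12 ≡ 1, so λ ≡ 5.
  x = λ² - 6 - 8 = 25 - 14 ≡ 0; y = λ·(6 - 0) - 3 ≡ 5. → (0, 5)
8P: (0, 5) + (8, 2). λ = (2 - 5)/(8 - 0) ≡ 8/8 mod 11. 8⁻¹ ≡ 7 (mod 11), so λ ≡ 1.
  x = λ² - 0 - 8 = 1 - 8 ≡ 4; y = λ·(0 - 4) - 5 ≡ 2. → (4, 2)
9P: (4, 2) + (8, 2). λ = (2 - 2)/(8 - 4) ≡ 0/4 mod 11. 4⁻¹ ≡ 3 (mod 11), so λ ≡ 0.
  x = λ² - 4 - 8 = 0 - 12 ≡ 10; y = λ·(4 - 10) - 2 ≡ 9. → (10, 9)
10P: (10, 9) + (8, 2). λ = (2 - 9)/(8 - 10) ≡ 4/9 mod 11. 9⁻¹ ≡ 5 (mod 11) since 9·5 = 45 ≡ 1, so λ ≡ 9.
  x = λ² - 10 - 8 = 81 - 18 ≡ 8; y = λ·(10 - 8) - 9 ≡ 9. → (8, 9)
11P: (8, 9) + (8, 2): same x and y₁ ≡ -y₂, so the sum is 𝒪.
11P = 𝒪, so the order is 11.

11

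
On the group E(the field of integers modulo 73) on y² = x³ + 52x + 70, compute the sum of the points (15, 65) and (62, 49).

(21, 38)

(15, 65) + (62, 49). λ = (49 - 65)/(62 - 15) ≡ 57/47 mod 73. 47⁻¹ ≡ 14 (mod 73), so λ ≡ 68.
  x = λ² - 15 - 62 = 4624 - 77 ≡ 21; y = λ·(15 - 21) - 65 ≡ 38. → (21, 38)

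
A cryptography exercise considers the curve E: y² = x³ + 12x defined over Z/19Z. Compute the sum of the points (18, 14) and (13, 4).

(18, 14) + (13, 4). λ = (4 - 14)/(13 - 18) ≡ 9/14 mod 19. 14⁻¹ ≡ 15 (mod 19), so λ ≡ 2.
  x = λ² - 18 - 13 = 4 - 31 ≡ 11; y = λ·(18 - 11) - 14 ≡ 0. → (11, 0)

(11, 0)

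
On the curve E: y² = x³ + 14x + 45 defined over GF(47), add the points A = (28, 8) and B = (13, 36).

(31, 7)

(28, 8) + (13, 36). λ = (36 - 8)/(13 - 28) ≡ 28/32 mod 47. 32⁻¹ ≡ 25 (mod 47) since 32·25 = 800 ≡ 1, so λ ≡ 42.
  x = λ² - 28 - 13 = 1764 - 41 ≡ 31; y = λ·(28 - 31) - 8 ≡ 7. → (31, 7)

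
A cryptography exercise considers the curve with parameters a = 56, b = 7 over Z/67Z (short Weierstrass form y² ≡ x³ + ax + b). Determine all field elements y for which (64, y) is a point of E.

x³ + 56x + 7 = 265735 ≡ 13 (mod 67).
13 is a non-residue mod 67; no y exists.

none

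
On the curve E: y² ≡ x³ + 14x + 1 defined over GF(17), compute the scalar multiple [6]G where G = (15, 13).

Double-and-add on 6 = (110)₂. Start with G = (15, 13) for the leading 1-bit.
double: tangent at (15, 13): λ = (3·15² + 14)/(2·13) ≡ 9/9. 9⁻¹ ≡ 2 (mod 17) since 9·2 = 18 ≡ 1, so λ ≡ 9·2 ≡ 1.
  x = λ² - 15 - 15 = 1 - 30 ≡ 5; y = λ·(15 - 5) - 13 ≡ 14. → (5, 14)
add G: (5, 14) + (15, 13). λ = (13 - 14)/(15 - 5) ≡ 16/10 mod 17. 10⁻¹ ≡ 12 (mod 17), so λ ≡ 5.
  x = λ² - 5 - 15 = 25 - 20 ≡ 5; y = λ·(5 - 5) - 14 ≡ 3. → (5, 3)
double: tangent at (5, 3): λ = (3·5² + 14)/(2·3) ≡ 4/6. 6⁻¹ ≡ 3 (mod 17), so λ ≡ 4·3 ≡ 12.
  x = λ² - 5 - 5 = 144 - 10 ≡ 15; y = λ·(5 - 15) - 3 ≡ 13. → (15, 13)

(15, 13)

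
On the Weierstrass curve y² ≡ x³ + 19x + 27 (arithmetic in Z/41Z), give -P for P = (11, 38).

(11, 3)

-(11, 38) = (11, -38 mod 41) = (11, 3).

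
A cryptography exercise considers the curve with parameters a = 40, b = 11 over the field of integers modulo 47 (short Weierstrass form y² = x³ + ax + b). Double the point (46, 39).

tangent at (46, 39): λ = (3·46² + 40)/(2·39) ≡ 43/31. 31⁻¹ ≡ 44 (mod 47), so λ ≡ 43·44 ≡ 12.
  x = λ² - 46 - 46 = 144 - 92 ≡ 5; y = λ·(46 - 5) - 39 ≡ 30. → (5, 30)

(5, 30)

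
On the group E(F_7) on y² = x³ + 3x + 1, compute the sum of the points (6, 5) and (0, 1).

(6, 5) + (0, 1). λ = (1 - 5)/(0 - 6) ≡ 3/1 mod 7. 1⁻¹ ≡ 1 (mod 7) since 1·1 = 1 ≡ 1, so λ ≡ 3.
  x = λ² - 6 - 0 = 9 - 6 ≡ 3; y = λ·(6 - 3) - 5 ≡ 4. → (3, 4)

(3, 4)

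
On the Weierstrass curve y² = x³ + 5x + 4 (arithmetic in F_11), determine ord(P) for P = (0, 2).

2P: tangent at (0, 2): λ = (3·0² + 5)/(2·2) ≡ 5/4. 4⁻¹ ≡ 3 (mod 11), so λ ≡ 5·3 ≡ 4.
  x = λ² - 0 - 0 = 16 - 0 ≡ 5; y = λ·(0 - 5) - 2 ≡ 0. → (5, 0)
3P: (5, 0) + (0, 2). λ = (2 - 0)/(0 - 5) ≡ 2/6 mod 11. 6⁻¹ ≡ 2 (mod 11) since 6·2 = 12 ≡ 1, so λ ≡ 4.
  x = λ² - 5 - 0 = 16 - 5 ≡ 0; y = λ·(5 - 0) - 0 ≡ 9. → (0, 9)
4P: (0, 9) + (0, 2): same x and y₁ ≡ -y₂, so the sum is ∞.
4P = ∞, so the order is 4.

4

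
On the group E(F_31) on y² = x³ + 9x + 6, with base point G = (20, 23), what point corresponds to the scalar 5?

Double-and-add on 5 = (101)₂. Start with G = (20, 23) for the leading 1-bit.
double: tangent at (20, 23): λ = (3·20² + 9)/(2·23) ≡ 0/15. 15⁻¹ ≡ 29 (mod 31), so λ ≡ 0·29 ≡ 0.
  x = λ² - 20 - 20 = 0 - 40 ≡ 22; y = λ·(20 - 22) - 23 ≡ 8. → (22, 8)
double: tangent at (22, 8): λ = (3·22² + 9)/(2·8) ≡ 4/16. 16⁻¹ ≡ 2 (mod 31) since 16·2 = 32 ≡ 1, so λ ≡ 4·2 ≡ 8.
  x = λ² - 22 - 22 = 64 - 44 ≡ 20; y = λ·(22 - 20) - 8 ≡ 8. → (20, 8)
add G: (20, 8) + (20, 23): same x and y₁ ≡ -y₂, so the sum is ∞.

O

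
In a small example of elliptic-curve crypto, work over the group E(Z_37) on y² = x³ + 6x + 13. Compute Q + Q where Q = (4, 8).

tangent at (4, 8): λ = (3·4² + 6)/(2·8) ≡ 17/16. 16⁻¹ ≡ 7 (mod 37) since 16·7 = 112 ≡ 1, so λ ≡ 17·7 ≡ 8.
  x = λ² - 4 - 4 = 64 - 8 ≡ 19; y = λ·(4 - 19) - 8 ≡ 20. → (19, 20)

(19, 20)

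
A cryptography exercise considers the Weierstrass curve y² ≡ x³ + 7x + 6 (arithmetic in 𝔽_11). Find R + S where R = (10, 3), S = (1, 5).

(10, 3) + (1, 5). λ = (5 - 3)/(1 - 10) ≡ 2/2 mod 11. 2⁻¹ ≡ 6 (mod 11), so λ ≡ 1.
  x = λ² - 10 - 1 = 1 - 11 ≡ 1; y = λ·(10 - 1) - 3 ≡ 6. → (1, 6)

(1, 6)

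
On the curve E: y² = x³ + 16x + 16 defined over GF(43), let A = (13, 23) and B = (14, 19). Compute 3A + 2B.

(14, 19)

First 3A:
Repeated addition: build up to 3A.
2A: tangent at (13, 23): λ = (3·13² + 16)/(2·23) ≡ 7/3. 3⁻¹ ≡ 29 (mod 43), so λ ≡ 7·29 ≡ 31.
  x = λ² - 13 - 13 = 961 - 26 ≡ 32; y = λ·(13 - 32) - 23 ≡ 33. → (32, 33)
3A: (32, 33) + (13, 23). λ = (23 - 33)/(13 - 32) ≡ 33/24 mod 43. 24⁻¹ ≡ 9 (mod 43), so λ ≡ 39.
  x = λ² - 32 - 13 = 1521 - 45 ≡ 14; y = λ·(32 - 14) - 33 ≡ 24. → (14, 24)
3A = (14, 24).
Next 2B:
Repeated addition: build up to 2B.
2B: tangent at (14, 19): λ = (3·14² + 16)/(2·19) ≡ 2/38. 38⁻¹ ≡ 17 (mod 43), so λ ≡ 2·17 ≡ 34.
  x = λ² - 14 - 14 = 1156 - 28 ≡ 10; y = λ·(14 - 10) - 19 ≡ 31. → (10, 31)
2B = (10, 31).
Finally 3A + 2B:
(14, 24) + (10, 31). λ = (31 - 24)/(10 - 14) ≡ 7/39 mod 43. 39⁻¹ ≡ 32 (mod 43), so λ ≡ 9.
  x = λ² - 14 - 10 = 81 - 24 ≡ 14; y = λ·(14 - 14) - 24 ≡ 19. → (14, 19)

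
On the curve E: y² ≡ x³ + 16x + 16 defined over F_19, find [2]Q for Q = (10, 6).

tangent at (10, 6): λ = (3·10² + 16)/(2·6) ≡ 12/12. 12⁻¹ ≡ 8 (mod 19) since 12·8 = 96 ≡ 1, so λ ≡ 12·8 ≡ 1.
  x = λ² - 10 - 10 = 1 - 20 ≡ 0; y = λ·(10 - 0) - 6 ≡ 4. → (0, 4)

(0, 4)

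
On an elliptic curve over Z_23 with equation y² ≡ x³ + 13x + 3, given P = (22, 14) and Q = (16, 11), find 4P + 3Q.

First 4P:
Double-and-add on 4 = (100)₂. Start with P = (22, 14) for the leading 1-bit.
double: tangent at (22, 14): λ = (3·22² + 13)/(2·14) ≡ 16/5. 5⁻¹ ≡ 14 (mod 23), so λ ≡ 16·14 ≡ 17.
  x = λ² - 22 - 22 = 289 - 44 ≡ 15; y = λ·(22 - 15) - 14 ≡ 13. → (15, 13)
double: tangent at (15, 13): λ = (3·15² + 13)/(2·13) ≡ 21/3. 3⁻¹ ≡ 8 (mod 23), so λ ≡ 21·8 ≡ 7.
  x = λ² - 15 - 15 = 49 - 30 ≡ 19; y = λ·(15 - 19) - 13 ≡ 5. → (19, 5)
4P = (19, 5).
Next 3Q:
Repeated addition: build up to 3Q.
2Q: tangent at (16, 11): λ = (3·16² + 13)/(2·11) ≡ 22/22. 22⁻¹ ≡ 22 (mod 23), so λ ≡ 22·22 ≡ 1.
  x = λ² - 16 - 16 = 1 - 32 ≡ 15; y = λ·(16 - 15) - 11 ≡ 13. → (15, 13)
3Q: (15, 13) + (16, 11). λ = (11 - 13)/(16 - 15) ≡ 21/1 mod 23. 1⁻¹ ≡ 1 (mod 23), so λ ≡ 21.
  x = λ² - 15 - 16 = 441 - 31 ≡ 19; y = λ·(15 - 19) - 13 ≡ 18. → (19, 18)
3Q = (19, 18).
Finally 4P + 3Q:
(19, 5) + (19, 18): same x and y₁ ≡ -y₂, so the sum is O.

O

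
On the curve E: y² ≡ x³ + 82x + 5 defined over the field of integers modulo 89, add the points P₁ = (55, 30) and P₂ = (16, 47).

(43, 88)

(55, 30) + (16, 47). λ = (47 - 30)/(16 - 55) ≡ 17/50 mod 89. 50⁻¹ ≡ 73 (mod 89) since 50·73 = 3650 ≡ 1, so λ ≡ 84.
  x = λ² - 55 - 16 = 7056 - 71 ≡ 43; y = λ·(55 - 43) - 30 ≡ 88. → (43, 88)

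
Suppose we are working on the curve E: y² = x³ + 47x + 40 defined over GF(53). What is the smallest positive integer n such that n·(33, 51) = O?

12

2P: tangent at (33, 51): λ = (3·33² + 47)/(2·51) ≡ 28/49. 49⁻¹ ≡ 13 (mod 53) since 49·13 = 637 ≡ 1, so λ ≡ 28·13 ≡ 46.
  x = λ² - 33 - 33 = 2116 - 66 ≡ 36; y = λ·(33 - 36) - 51 ≡ 23. → (36, 23)
3P: (36, 23) + (33, 51). λ = (51 - 23)/(33 - 36) ≡ 28/50 mod 53. 50⁻¹ ≡ 35 (mod 53) since 50·35 = 1750 ≡ 1, so λ ≡ 26.
  x = λ² - 36 - 33 = 676 - 69 ≡ 24; y = λ·(36 - 24) - 23 ≡ 24. → (24, 24)
4P: (24, 24) + (33, 51). λ = (51 - 24)/(33 - 24) ≡ 27/9 mod 53. 9⁻¹ ≡ 6 (mod 53) since 9·6 = 54 ≡ 1, so λ ≡ 3.
  x = λ² - 24 - 33 = 9 - 57 ≡ 5; y = λ·(24 - 5) - 24 ≡ 33. → (5, 33)
5P: (5, 33) + (33, 51). λ = (51 - 33)/(33 - 5) ≡ 18/28 mod 53. 28⁻¹ ≡ 36 (mod 53), so λ ≡ 12.
  x = λ² - 5 - 33 = 144 - 38 ≡ 0; y = λ·(5 - 0) - 33 ≡ 27. → (0, 27)
6P: (0, 27) + (33, 51). λ = (51 - 27)/(33 - 0) ≡ 24/33 mod 53. 33⁻¹ ≡ 45 (mod 53) since 33·45 = 1485 ≡ 1, so λ ≡ 20.
  x = λ² - 0 - 33 = 400 - 33 ≡ 49; y = λ·(0 - 49) - 27 ≡ 0. → (49, 0)
7P: (49, 0) + (33, 51). λ = (51 - 0)/(33 - 49) ≡ 51/37 mod 53. 37⁻¹ ≡ 43 (mod 53) since 37·43 = 1591 ≡ 1, so λ ≡ 20.
  x = λ² - 49 - 33 = 400 - 82 ≡ 0; y = λ·(49 - 0) - 0 ≡ 26. → (0, 26)
8P: (0, 26) + (33, 51). λ = (51 - 26)/(33 - 0) ≡ 25/33 mod 53. 33⁻¹ ≡ 45 (mod 53), so λ ≡ 12.
  x = λ² - 0 - 33 = 144 - 33 ≡ 5; y = λ·(0 - 5) - 26 ≡ 20. → (5, 20)
9P: (5, 20) + (33, 51). λ = (51 - 20)/(33 - 5) ≡ 31/28 mod 53. 28⁻¹ ≡ 36 (mod 53) since 28·36 = 1008 ≡ 1, so λ ≡ 3.
  x = λ² - 5 - 33 = 9 - 38 ≡ 24; y = λ·(5 - 24) - 20 ≡ 29. → (24, 29)
10P: (24, 29) + (33, 51). λ = (51 - 29)/(33 - 24) ≡ 22/9 mod 53. 9⁻¹ ≡ 6 (mod 53) since 9·6 = 54 ≡ 1, so λ ≡ 26.
  x = λ² - 24 - 33 = 676 - 57 ≡ 36; y = λ·(24 - 36) - 29 ≡ 30. → (36, 30)
11P: (36, 30) + (33, 51). λ = (51 - 30)/(33 - 36) ≡ 21/50 mod 53. 50⁻¹ ≡ 35 (mod 53), so λ ≡ 46.
  x = λ² - 36 - 33 = 2116 - 69 ≡ 33; y = λ·(36 - 33) - 30 ≡ 2. → (33, 2)
12P: (33, 2) + (33, 51): same x and y₁ ≡ -y₂, so the sum is O.
12P = O, so the order is 12.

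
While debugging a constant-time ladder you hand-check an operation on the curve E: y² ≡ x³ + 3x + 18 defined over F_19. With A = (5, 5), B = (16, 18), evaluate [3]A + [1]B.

(5, 14)

First 3A:
Repeated addition: build up to 3A.
2A: tangent at (5, 5): λ = (3·5² + 3)/(2·5) ≡ 2/10. 10⁻¹ ≡ 2 (mod 19), so λ ≡ 2·2 ≡ 4.
  x = λ² - 5 - 5 = 16 - 10 ≡ 6; y = λ·(5 - 6) - 5 ≡ 10. → (6, 10)
3A: (6, 10) + (5, 5). λ = (5 - 10)/(5 - 6) ≡ 14/18 mod 19. 18⁻¹ ≡ 18 (mod 19) since 18·18 = 324 ≡ 1, so λ ≡ 5.
  x = λ² - 6 - 5 = 25 - 11 ≡ 14; y = λ·(6 - 14) - 10 ≡ 7. → (14, 7)
3A = (14, 7).
Finally 3A + B:
(14, 7) + (16, 18). λ = (18 - 7)/(16 - 14) ≡ 11/2 mod 19. 2⁻¹ ≡ 10 (mod 19) since 2·10 = 20 ≡ 1, so λ ≡ 15.
  x = λ² - 14 - 16 = 225 - 30 ≡ 5; y = λ·(14 - 5) - 7 ≡ 14. → (5, 14)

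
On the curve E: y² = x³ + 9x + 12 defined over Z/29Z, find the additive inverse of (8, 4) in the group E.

(8, 25)

-(8, 4) = (8, -4 mod 29) = (8, 25).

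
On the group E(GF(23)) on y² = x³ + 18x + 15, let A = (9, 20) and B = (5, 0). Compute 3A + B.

First 3A:
Repeated addition: build up to 3A.
2A: tangent at (9, 20): λ = (3·9² + 18)/(2·20) ≡ 8/17. 17⁻¹ ≡ 19 (mod 23) since 17·19 = 323 ≡ 1, so λ ≡ 8·19 ≡ 14.
  x = λ² - 9 - 9 = 196 - 18 ≡ 17; y = λ·(9 - 17) - 20 ≡ 6. → (17, 6)
3A: (17, 6) + (9, 20). λ = (20 - 6)/(9 - 17) ≡ 14/15 mod 23. 15⁻¹ ≡ 20 (mod 23), so λ ≡ 4.
  x = λ² - 17 - 9 = 16 - 26 ≡ 13; y = λ·(17 - 13) - 6 ≡ 10. → (13, 10)
3A = (13, 10).
Finally 3A + B:
(13, 10) + (5, 0). λ = (0 - 10)/(5 - 13) ≡ 13/15 mod 23. 15⁻¹ ≡ 20 (mod 23), so λ ≡ 7.
  x = λ² - 13 - 5 = 49 - 18 ≡ 8; y = λ·(13 - 8) - 10 ≡ 2. → (8, 2)

(8, 2)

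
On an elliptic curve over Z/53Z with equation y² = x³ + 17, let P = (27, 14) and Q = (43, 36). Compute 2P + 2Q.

First 2P:
Repeated addition: build up to 2P.
2P: tangent at (27, 14): λ = (3·27² + 0)/(2·14) ≡ 14/28. 28⁻¹ ≡ 36 (mod 53), so λ ≡ 14·36 ≡ 27.
  x = λ² - 27 - 27 = 729 - 54 ≡ 39; y = λ·(27 - 39) - 14 ≡ 33. → (39, 33)
2P = (39, 33).
Next 2Q:
Repeated addition: build up to 2Q.
2Q: tangent at (43, 36): λ = (3·43² + 0)/(2·36) ≡ 35/19. 19⁻¹ ≡ 14 (mod 53), so λ ≡ 35·14 ≡ 13.
  x = λ² - 43 - 43 = 169 - 86 ≡ 30; y = λ·(43 - 30) - 36 ≡ 27. → (30, 27)
2Q = (30, 27).
Finally 2P + 2Q:
(39, 33) + (30, 27). λ = (27 - 33)/(30 - 39) ≡ 47/44 mod 53. 44⁻¹ ≡ 47 (mod 53), so λ ≡ 36.
  x = λ² - 39 - 30 = 1296 - 69 ≡ 8; y = λ·(39 - 8) - 33 ≡ 23. → (8, 23)

(8, 23)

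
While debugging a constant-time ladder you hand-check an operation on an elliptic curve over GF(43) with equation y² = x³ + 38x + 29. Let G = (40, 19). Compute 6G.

(30, 41)

Double-and-add on 6 = (110)₂. Start with G = (40, 19) for the leading 1-bit.
double: tangent at (40, 19): λ = (3·40² + 38)/(2·19) ≡ 22/38. 38⁻¹ ≡ 17 (mod 43) since 38·17 = 646 ≡ 1, so λ ≡ 22·17 ≡ 30.
  x = λ² - 40 - 40 = 900 - 80 ≡ 3; y = λ·(40 - 3) - 19 ≡ 16. → (3, 16)
add G: (3, 16) + (40, 19). λ = (19 - 16)/(40 - 3) ≡ 3/37 mod 43. 37⁻¹ ≡ 7 (mod 43) since 37·7 = 259 ≡ 1, so λ ≡ 21.
  x = λ² - 3 - 40 = 441 - 43 ≡ 11; y = λ·(3 - 11) - 16 ≡ 31. → (11, 31)
double: tangent at (11, 31): λ = (3·11² + 38)/(2·31) ≡ 14/19. 19⁻¹ ≡ 34 (mod 43), so λ ≡ 14·34 ≡ 3.
  x = λ² - 11 - 11 = 9 - 22 ≡ 30; y = λ·(11 - 30) - 31 ≡ 41. → (30, 41)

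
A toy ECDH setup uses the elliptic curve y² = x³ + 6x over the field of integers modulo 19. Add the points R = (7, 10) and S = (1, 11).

(7, 10) + (1, 11). λ = (11 - 10)/(1 - 7) ≡ 1/13 mod 19. 13⁻¹ ≡ 3 (mod 19), so λ ≡ 3.
  x = λ² - 7 - 1 = 9 - 8 ≡ 1; y = λ·(7 - 1) - 10 ≡ 8. → (1, 8)

(1, 8)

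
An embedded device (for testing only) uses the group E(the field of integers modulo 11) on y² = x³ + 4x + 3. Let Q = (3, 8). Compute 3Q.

(9, 3)

Repeated addition: build up to 3Q.
2Q: tangent at (3, 8): λ = (3·3² + 4)/(2·8) ≡ 9/5. 5⁻¹ ≡ 9 (mod 11), so λ ≡ 9·9 ≡ 4.
  x = λ² - 3 - 3 = 16 - 6 ≡ 10; y = λ·(3 - 10) - 8 ≡ 8. → (10, 8)
3Q: (10, 8) + (3, 8). λ = (8 - 8)/(3 - 10) ≡ 0/4 mod 11. 4⁻¹ ≡ 3 (mod 11), so λ ≡ 0.
  x = λ² - 10 - 3 = 0 - 13 ≡ 9; y = λ·(10 - 9) - 8 ≡ 3. → (9, 3)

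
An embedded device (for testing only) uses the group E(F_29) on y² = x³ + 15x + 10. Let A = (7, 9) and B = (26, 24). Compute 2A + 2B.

(5, 6)

First 2A:
Repeated addition: build up to 2A.
2A: tangent at (7, 9): λ = (3·7² + 15)/(2·9) ≡ 17/18. 18⁻¹ ≡ 21 (mod 29), so λ ≡ 17·21 ≡ 9.
  x = λ² - 7 - 7 = 81 - 14 ≡ 9; y = λ·(7 - 9) - 9 ≡ 2. → (9, 2)
2A = (9, 2).
Next 2B:
Repeated addition: build up to 2B.
2B: tangent at (26, 24): λ = (3·26² + 15)/(2·24) ≡ 13/19. 19⁻¹ ≡ 26 (mod 29), so λ ≡ 13·26 ≡ 19.
  x = λ² - 26 - 26 = 361 - 52 ≡ 19; y = λ·(26 - 19) - 24 ≡ 22. → (19, 22)
2B = (19, 22).
Finally 2A + 2B:
(9, 2) + (19, 22). λ = (22 - 2)/(19 - 9) ≡ 20/10 mod 29. 10⁻¹ ≡ 3 (mod 29) since 10·3 = 30 ≡ 1, so λ ≡ 2.
  x = λ² - 9 - 19 = 4 - 28 ≡ 5; y = λ·(9 - 5) - 2 ≡ 6. → (5, 6)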